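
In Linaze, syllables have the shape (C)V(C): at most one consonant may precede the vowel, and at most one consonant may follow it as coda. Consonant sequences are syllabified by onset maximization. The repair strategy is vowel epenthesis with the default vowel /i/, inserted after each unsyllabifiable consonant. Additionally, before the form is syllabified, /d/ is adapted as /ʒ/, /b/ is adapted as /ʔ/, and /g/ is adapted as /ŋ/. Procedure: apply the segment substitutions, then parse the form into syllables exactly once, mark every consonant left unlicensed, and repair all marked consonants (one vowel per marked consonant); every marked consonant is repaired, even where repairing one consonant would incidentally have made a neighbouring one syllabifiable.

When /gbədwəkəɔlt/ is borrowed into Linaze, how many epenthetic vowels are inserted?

After substitution the input is /ŋʔəʒwəkəɔlt/.
The unsyllabifiable consonants are /ŋ/, /t/; each receives one epenthetic vowel.

2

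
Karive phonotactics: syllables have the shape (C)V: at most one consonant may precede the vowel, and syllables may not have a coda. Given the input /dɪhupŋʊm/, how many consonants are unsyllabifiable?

2

The consonants /p/, /m/ cannot be parsed into a legal (C)V syllable (no codas are permitted; onsets are limited to one consonant).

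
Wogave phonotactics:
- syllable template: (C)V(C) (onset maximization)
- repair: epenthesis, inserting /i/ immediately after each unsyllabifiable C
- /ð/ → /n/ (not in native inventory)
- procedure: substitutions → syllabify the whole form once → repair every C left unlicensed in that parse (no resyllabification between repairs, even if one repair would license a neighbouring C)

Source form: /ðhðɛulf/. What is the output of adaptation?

nihinɛulfi

Substitution: /ð/ → /n/, giving /nhnɛulf/.
Syllabifying with onset maximization leaves /n/, /h/, /f/ stranded (at most one coda consonant is licensed; onsets are limited to one consonant).
Each unlicensed consonant becomes the onset of a new syllable: /n/ → /ni/, /h/ → /hi/, /f/ → /fi/.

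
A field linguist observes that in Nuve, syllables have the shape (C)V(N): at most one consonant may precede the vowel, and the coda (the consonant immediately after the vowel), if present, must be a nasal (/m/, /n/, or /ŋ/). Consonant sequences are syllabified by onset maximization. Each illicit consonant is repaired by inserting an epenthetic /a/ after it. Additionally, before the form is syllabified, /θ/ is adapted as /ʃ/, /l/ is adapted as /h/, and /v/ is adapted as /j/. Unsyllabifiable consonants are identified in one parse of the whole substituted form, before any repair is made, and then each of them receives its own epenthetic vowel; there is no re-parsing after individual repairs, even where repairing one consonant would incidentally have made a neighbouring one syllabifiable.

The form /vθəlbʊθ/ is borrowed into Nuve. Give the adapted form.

Substitution: /v/ → /j/, /θ/ → /ʃ/, /l/ → /h/, giving /jʃəhbʊʃ/.
The consonants /j/, /h/, /ʃ/ cannot be parsed into a legal (C)V(N) syllable (only a nasal (/m/, /n/, or /ŋ/) is licensed in coda position; onsets are limited to one consonant).
Each unlicensed consonant becomes the onset of a new syllable: /j/ → /ja/, /h/ → /ha/, /ʃ/ → /ʃa/.

jaʃəhabʊʃa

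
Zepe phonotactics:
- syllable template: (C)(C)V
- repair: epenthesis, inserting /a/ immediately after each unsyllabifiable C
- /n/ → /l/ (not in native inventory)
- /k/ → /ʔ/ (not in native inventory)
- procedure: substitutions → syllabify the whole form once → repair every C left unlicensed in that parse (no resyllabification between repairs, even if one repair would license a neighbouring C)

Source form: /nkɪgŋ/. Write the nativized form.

lʔɪgaŋa

Substitution: /n/ → /l/, /k/ → /ʔ/, giving /lʔɪgŋ/.
Under (C)(C)V, the unsyllabifiable consonants are /g/, /ŋ/ (no codas are permitted; onsets may contain at most 2 consonants).
Inserting the epenthetic vowel yields /g/ → /ga/, /ŋ/ → /ŋa/.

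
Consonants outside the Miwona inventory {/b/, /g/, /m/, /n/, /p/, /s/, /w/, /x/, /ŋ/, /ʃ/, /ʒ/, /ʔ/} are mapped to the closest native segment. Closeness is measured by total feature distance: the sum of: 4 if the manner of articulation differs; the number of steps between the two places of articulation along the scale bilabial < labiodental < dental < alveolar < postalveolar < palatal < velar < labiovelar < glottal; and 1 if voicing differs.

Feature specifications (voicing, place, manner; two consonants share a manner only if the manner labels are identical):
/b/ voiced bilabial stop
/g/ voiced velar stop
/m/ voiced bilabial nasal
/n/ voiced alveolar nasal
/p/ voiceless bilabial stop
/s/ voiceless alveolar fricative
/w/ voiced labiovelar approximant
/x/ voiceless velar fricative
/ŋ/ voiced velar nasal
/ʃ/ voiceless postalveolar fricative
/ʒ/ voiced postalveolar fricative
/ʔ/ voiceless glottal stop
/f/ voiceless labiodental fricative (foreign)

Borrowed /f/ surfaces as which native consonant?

/s/ is closest: same manner (fricative), place distance 2 (labiodental→alveolar), same voicing; total 2. Next closest is /ʃ/ at distance 3.

s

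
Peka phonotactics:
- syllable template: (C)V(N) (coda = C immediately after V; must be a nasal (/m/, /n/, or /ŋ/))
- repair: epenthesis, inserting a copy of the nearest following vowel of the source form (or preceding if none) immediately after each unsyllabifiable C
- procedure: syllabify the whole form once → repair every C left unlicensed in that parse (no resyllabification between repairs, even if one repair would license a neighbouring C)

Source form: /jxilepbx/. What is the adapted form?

The consonants /j/, /p/, /b/, /x/ cannot be parsed into a legal (C)V(N) syllable (only a nasal (/m/, /n/, or /ŋ/) is licensed in coda position; onsets are limited to one consonant).
Epenthesis after each stranded consonant: /j/ → /ji/, /p/ → /pe/, /b/ → /be/, /x/ → /xe/.

jixilepebexe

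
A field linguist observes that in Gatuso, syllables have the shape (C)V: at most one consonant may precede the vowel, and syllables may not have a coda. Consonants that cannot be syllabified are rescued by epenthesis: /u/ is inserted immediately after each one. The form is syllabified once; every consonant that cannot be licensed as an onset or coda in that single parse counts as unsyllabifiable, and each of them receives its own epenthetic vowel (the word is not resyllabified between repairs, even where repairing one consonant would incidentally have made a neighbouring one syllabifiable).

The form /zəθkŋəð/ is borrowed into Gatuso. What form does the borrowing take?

Syllabifying with onset maximization leaves /θ/, /k/, /ð/ stranded (no codas are permitted; onsets are limited to one consonant).
Epenthesis after each stranded consonant: /θ/ → /θu/, /k/ → /ku/, /ð/ → /ðu/.

zəθukuŋəðu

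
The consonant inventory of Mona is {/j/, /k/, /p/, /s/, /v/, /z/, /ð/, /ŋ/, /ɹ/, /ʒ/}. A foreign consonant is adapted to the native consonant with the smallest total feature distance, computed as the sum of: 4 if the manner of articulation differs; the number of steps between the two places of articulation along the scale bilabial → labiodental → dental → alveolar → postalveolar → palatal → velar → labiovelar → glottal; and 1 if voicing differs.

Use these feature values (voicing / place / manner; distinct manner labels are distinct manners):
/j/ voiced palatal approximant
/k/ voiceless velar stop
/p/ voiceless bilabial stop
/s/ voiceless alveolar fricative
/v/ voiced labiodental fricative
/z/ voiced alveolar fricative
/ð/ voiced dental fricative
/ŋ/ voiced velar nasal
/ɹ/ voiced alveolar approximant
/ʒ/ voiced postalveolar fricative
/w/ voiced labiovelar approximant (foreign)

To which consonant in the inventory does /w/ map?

j

/j/ is closest: same manner (approximant), place distance 2 (labiovelar→palatal), same voicing; total 2. Next closest is /ɹ/ at distance 4.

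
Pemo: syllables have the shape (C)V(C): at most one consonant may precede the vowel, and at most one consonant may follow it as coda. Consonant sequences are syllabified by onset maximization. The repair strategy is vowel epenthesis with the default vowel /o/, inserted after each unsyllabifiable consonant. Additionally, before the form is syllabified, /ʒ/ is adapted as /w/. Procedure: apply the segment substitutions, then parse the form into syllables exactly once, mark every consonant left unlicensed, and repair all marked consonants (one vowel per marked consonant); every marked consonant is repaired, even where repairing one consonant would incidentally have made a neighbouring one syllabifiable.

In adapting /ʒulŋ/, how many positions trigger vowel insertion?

After substitution the input is /wulŋ/.
The unsyllabifiable consonants are /ŋ/; each receives one epenthetic vowel.

1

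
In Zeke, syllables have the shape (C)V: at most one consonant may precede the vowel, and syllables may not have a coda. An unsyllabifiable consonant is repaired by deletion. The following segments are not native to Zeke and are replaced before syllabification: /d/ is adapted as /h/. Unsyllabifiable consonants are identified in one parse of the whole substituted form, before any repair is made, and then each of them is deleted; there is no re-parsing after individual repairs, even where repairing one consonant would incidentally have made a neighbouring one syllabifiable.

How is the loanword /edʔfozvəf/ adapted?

Substitution: /d/ → /h/, giving /ehʔfozvəf/.
Syllabifying with onset maximization leaves /h/, /ʔ/, /z/, /f/ stranded (no codas are permitted; onsets are limited to one consonant).
Deletion applies to /h/, /ʔ/, /z/, /f/.

efovə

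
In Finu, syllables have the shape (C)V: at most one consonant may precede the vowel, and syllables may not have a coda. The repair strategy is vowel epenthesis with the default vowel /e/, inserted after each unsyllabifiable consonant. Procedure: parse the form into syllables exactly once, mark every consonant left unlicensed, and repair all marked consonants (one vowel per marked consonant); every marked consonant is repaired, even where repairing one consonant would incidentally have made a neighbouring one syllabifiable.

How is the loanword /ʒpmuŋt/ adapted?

Syllabifying with onset maximization leaves /ʒ/, /p/, /ŋ/, /t/ stranded (no codas are permitted; onsets are limited to one consonant).
Each unlicensed consonant becomes the onset of a new syllable: /ʒ/ → /ʒe/, /p/ → /pe/, /ŋ/ → /ŋe/, /t/ → /te/.

ʒepemuŋete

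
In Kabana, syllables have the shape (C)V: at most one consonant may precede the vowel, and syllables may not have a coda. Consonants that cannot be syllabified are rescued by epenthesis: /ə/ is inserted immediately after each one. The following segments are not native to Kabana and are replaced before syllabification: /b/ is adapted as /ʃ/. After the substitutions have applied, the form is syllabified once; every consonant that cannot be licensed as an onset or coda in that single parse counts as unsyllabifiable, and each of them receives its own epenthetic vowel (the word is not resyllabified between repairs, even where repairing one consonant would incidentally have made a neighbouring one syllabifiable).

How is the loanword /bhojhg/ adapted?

Substitution: /b/ → /ʃ/, giving /ʃhojhg/.
The consonants /ʃ/, /j/, /h/, /g/ cannot be parsed into a legal (C)V syllable (no codas are permitted; onsets are limited to one consonant).
Epenthesis after each stranded consonant: /ʃ/ → /ʃə/, /j/ → /jə/, /h/ → /hə/, /g/ → /gə/.

ʃəhojəhəgə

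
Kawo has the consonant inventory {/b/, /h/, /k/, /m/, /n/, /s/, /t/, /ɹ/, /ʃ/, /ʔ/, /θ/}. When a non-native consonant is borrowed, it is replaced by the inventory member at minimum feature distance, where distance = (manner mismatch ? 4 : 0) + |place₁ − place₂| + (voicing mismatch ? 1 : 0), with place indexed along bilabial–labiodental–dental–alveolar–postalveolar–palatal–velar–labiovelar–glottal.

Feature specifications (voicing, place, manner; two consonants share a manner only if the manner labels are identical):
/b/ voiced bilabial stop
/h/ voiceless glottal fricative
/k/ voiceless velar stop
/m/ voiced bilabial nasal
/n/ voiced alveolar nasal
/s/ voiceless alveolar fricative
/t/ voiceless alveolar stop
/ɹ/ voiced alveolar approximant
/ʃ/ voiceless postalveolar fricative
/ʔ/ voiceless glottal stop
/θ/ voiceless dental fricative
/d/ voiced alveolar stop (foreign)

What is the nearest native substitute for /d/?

t

/t/ is closest: same manner (stop), place distance 0 (alveolar→alveolar), voicing differs (+1); total 1. Next closest is /b/ at distance 3.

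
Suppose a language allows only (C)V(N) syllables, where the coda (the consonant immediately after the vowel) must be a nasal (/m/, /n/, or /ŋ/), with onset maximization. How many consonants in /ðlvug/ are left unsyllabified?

3

Syllabifying with onset maximization leaves /ð/, /l/, /g/ stranded (only a nasal (/m/, /n/, or /ŋ/) is licensed in coda position; onsets are limited to one consonant).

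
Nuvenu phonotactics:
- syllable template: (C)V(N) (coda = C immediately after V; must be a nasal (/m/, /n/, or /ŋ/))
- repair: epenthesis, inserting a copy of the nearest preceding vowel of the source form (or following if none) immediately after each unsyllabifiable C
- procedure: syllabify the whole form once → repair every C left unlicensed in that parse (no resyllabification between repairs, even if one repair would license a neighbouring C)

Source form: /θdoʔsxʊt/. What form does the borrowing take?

θodoʔosoxʊtʊ

Syllabifying with onset maximization leaves /θ/, /ʔ/, /s/, /t/ stranded (only a nasal (/m/, /n/, or /ŋ/) is licensed in coda position; onsets are limited to one consonant).
Epenthesis after each stranded consonant: /θ/ → /θo/, /ʔ/ → /ʔo/, /s/ → /so/, /t/ → /tʊ/.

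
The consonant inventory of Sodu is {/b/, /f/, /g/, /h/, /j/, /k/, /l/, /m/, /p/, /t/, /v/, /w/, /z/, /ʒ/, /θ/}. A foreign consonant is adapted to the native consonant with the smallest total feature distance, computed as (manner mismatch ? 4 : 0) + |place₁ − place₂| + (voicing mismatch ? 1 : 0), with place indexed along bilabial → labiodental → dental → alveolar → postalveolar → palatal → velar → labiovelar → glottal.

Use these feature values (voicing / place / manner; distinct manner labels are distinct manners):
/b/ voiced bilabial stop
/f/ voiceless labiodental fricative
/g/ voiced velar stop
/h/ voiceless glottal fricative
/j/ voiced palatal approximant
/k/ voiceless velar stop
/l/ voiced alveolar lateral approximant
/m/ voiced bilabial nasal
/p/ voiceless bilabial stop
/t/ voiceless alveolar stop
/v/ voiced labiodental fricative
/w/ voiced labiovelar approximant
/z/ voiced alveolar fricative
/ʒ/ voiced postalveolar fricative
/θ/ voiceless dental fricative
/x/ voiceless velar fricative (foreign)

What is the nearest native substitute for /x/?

/h/ is closest: same manner (fricative), place distance 2 (velar→glottal), same voicing; total 2. Next closest is /ʒ/ at distance 3.

h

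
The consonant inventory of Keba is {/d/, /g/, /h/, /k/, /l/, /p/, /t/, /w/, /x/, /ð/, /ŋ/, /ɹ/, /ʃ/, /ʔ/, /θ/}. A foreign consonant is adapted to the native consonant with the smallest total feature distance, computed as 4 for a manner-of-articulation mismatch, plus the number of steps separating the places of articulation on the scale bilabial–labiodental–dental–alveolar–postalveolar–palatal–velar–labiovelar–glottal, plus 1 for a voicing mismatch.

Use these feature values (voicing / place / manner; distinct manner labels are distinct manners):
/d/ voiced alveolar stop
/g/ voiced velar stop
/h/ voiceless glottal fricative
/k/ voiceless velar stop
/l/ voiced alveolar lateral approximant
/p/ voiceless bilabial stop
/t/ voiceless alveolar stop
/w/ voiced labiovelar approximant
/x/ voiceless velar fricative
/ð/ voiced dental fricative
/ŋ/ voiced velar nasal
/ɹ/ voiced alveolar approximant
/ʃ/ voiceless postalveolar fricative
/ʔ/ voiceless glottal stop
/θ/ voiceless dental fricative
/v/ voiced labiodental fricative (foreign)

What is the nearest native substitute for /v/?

ð

/ð/ is closest: same manner (fricative), place distance 1 (labiodental→dental), same voicing; total 1. Next closest is /θ/ at distance 2.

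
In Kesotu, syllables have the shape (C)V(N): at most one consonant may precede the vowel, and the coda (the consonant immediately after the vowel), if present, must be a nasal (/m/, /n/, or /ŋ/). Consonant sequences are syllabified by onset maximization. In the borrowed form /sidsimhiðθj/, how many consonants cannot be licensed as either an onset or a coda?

Under (C)V(N), the unsyllabifiable consonants are /d/, /ð/, /θ/, /j/ (only a nasal (/m/, /n/, or /ŋ/) is licensed in coda position; onsets are limited to one consonant).

4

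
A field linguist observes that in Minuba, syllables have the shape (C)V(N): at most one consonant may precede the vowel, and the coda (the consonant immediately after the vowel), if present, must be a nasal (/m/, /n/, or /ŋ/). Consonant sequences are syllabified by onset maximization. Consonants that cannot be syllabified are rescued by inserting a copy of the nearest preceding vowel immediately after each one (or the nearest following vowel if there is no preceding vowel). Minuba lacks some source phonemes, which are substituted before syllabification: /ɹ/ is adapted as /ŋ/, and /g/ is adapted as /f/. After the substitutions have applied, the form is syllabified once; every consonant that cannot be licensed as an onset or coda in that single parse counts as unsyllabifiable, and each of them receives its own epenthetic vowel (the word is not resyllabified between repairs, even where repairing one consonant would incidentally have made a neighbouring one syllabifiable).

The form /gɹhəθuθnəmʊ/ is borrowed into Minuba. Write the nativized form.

Substitution: /g/ → /f/, /ɹ/ → /ŋ/, giving /fŋhəθuθnəmʊ/.
Syllabifying with onset maximization leaves /f/, /ŋ/, /θ/ stranded (only a nasal (/m/, /n/, or /ŋ/) is licensed in coda position; onsets are limited to one consonant).
Inserting the epenthetic vowel yields /f/ → /fə/, /ŋ/ → /ŋə/, /θ/ → /θu/.

fəŋəhəθuθunəmʊ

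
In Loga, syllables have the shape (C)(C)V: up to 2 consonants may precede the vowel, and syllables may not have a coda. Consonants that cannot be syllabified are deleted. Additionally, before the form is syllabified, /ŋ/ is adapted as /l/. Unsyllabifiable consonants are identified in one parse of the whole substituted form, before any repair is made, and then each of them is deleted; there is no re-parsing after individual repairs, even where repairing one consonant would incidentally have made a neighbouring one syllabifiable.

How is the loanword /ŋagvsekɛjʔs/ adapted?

lavsekɛ

Substitution: /ŋ/ → /l/, giving /lagvsekɛjʔs/.
Syllabifying with onset maximization leaves /g/, /j/, /ʔ/, /s/ stranded (no codas are permitted; onsets may contain at most 2 consonants).
Deletion applies to /g/, /j/, /ʔ/, /s/.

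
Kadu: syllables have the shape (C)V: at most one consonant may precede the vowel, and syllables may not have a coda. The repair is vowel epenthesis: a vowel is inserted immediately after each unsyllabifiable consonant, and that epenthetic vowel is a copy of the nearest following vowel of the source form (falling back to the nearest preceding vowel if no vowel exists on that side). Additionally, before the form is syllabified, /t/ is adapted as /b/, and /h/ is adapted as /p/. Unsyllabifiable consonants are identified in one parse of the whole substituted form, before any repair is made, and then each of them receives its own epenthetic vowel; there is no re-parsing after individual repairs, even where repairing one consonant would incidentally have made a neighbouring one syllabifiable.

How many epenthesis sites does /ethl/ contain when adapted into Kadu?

After substitution the input is /ebpl/.
The unsyllabifiable consonants are /b/, /p/, /l/; each receives one epenthetic vowel.

3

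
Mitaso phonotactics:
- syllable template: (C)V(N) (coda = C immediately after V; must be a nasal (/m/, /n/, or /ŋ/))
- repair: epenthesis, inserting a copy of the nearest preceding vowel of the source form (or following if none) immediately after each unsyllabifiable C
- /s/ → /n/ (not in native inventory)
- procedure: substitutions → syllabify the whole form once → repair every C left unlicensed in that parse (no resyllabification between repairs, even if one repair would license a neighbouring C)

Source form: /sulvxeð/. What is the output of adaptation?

nuluvuxeðe

Substitution: /s/ → /n/, giving /nulvxeð/.
Under (C)V(N), the unsyllabifiable consonants are /l/, /v/, /ð/ (only a nasal (/m/, /n/, or /ŋ/) is licensed in coda position; onsets are limited to one consonant).
Inserting the epenthetic vowel yields /l/ → /lu/, /v/ → /vu/, /ð/ → /ðe/.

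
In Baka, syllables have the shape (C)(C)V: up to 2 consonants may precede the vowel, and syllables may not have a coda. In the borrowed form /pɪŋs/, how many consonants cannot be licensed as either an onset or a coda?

2

Under (C)(C)V, the unsyllabifiable consonants are /ŋ/, /s/ (no codas are permitted; onsets may contain at most 2 consonants).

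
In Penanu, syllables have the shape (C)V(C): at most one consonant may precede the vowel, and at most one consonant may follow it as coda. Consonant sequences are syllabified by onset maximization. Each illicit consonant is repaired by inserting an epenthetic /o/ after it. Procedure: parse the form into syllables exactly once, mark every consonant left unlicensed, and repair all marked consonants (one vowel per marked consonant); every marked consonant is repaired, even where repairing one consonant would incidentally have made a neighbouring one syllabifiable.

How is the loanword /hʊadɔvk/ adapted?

hʊadɔvko

Syllabifying with onset maximization leaves /k/ stranded (at most one coda consonant is licensed; onsets are limited to one consonant).
Epenthesis after each stranded consonant: /k/ → /ko/.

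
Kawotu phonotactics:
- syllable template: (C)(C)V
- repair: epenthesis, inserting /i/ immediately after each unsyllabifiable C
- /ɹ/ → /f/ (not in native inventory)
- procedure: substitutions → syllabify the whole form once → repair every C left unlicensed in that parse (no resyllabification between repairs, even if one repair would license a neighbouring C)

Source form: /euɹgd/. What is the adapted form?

Substitution: /ɹ/ → /f/, giving /eufgd/.
Under (C)(C)V, the unsyllabifiable consonants are /f/, /g/, /d/ (no codas are permitted; onsets may contain at most 2 consonants).
Epenthesis after each stranded consonant: /f/ → /fi/, /g/ → /gi/, /d/ → /di/.

eufigidi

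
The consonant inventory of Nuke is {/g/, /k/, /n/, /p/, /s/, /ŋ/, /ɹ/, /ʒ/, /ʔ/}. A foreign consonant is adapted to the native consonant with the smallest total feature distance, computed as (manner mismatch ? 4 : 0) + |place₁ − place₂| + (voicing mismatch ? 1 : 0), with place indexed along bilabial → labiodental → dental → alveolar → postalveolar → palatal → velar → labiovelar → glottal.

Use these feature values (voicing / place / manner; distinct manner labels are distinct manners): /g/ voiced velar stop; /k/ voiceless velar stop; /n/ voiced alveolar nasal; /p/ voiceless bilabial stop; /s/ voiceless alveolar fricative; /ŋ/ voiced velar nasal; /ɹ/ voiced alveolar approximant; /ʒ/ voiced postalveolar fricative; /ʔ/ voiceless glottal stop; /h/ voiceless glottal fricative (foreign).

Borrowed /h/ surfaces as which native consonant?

/ʔ/ is closest: manner differs (fricative→stop, +4), place distance 0 (glottal→glottal), same voicing; total 4. Next closest is /s/ at distance 5.

ʔ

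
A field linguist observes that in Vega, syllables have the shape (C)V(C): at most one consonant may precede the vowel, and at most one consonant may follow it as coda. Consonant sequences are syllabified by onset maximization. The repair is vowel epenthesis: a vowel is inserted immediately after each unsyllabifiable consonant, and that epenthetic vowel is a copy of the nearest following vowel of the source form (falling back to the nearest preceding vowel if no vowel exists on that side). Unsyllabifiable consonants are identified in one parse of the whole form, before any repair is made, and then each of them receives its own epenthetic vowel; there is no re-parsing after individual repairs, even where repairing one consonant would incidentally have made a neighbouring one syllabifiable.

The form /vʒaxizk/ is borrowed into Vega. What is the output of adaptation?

Under (C)V(C), the unsyllabifiable consonants are /v/, /k/ (at most one coda consonant is licensed; onsets are limited to one consonant).
Inserting the epenthetic vowel yields /v/ → /va/, /k/ → /ki/.

vaʒaxizki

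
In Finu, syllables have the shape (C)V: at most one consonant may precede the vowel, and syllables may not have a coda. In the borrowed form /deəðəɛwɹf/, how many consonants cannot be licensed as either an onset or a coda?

3

The consonants /w/, /ɹ/, /f/ cannot be parsed into a legal (C)V syllable (no codas are permitted; onsets are limited to one consonant).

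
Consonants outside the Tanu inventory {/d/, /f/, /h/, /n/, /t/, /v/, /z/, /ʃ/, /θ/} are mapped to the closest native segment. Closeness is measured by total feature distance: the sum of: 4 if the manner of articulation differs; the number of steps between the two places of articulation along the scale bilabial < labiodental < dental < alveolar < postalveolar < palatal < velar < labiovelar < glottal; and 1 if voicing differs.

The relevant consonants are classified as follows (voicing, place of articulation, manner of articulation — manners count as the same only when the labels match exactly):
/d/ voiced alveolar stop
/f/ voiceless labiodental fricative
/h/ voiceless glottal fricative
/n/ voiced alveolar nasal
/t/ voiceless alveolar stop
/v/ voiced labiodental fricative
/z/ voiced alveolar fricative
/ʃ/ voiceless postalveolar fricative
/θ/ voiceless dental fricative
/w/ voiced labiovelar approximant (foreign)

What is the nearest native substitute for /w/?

h

/h/ is closest: manner differs (approximant→fricative, +4), place distance 1 (labiovelar→glottal), voicing differs (+1); total 6. Next closest is /d/ at distance 8.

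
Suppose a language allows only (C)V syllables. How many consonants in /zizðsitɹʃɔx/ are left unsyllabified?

Syllabifying with onset maximization leaves /z/, /ð/, /t/, /ɹ/, /x/ stranded (no codas are permitted; onsets are limited to one consonant).

5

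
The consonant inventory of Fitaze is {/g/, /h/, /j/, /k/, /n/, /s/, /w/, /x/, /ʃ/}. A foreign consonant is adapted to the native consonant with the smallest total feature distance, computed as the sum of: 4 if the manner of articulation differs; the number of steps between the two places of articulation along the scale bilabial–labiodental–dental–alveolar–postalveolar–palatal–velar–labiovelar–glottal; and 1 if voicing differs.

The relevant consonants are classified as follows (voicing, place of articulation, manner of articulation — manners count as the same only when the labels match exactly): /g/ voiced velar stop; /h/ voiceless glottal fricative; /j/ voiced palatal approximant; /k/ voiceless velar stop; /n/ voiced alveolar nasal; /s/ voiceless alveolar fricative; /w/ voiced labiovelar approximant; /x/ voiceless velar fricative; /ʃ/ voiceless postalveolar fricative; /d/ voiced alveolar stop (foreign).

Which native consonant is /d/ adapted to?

g

/g/ is closest: same manner (stop), place distance 3 (alveolar→velar), same voicing; total 3. Next closest is /k/ at distance 4.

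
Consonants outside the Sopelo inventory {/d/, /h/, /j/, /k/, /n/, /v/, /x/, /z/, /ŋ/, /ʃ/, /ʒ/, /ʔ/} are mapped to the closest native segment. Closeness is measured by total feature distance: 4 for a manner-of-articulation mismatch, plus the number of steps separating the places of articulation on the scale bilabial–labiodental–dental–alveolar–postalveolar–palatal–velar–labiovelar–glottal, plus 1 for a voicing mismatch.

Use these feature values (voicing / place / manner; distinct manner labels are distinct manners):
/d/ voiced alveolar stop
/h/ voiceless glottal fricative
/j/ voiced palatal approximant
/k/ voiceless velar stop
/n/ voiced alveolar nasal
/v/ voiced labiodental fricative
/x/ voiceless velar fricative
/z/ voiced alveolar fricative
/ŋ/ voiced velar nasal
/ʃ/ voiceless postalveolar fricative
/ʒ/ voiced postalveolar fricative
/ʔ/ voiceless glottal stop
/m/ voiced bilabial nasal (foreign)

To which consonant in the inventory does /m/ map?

/n/ is closest: same manner (nasal), place distance 3 (bilabial→alveolar), same voicing; total 3. Next closest is /v/ at distance 5.

n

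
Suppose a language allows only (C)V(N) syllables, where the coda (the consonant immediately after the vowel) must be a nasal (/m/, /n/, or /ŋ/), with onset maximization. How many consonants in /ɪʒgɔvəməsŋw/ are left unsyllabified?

The consonants /ʒ/, /s/, /ŋ/, /w/ cannot be parsed into a legal (C)V(N) syllable (only a nasal (/m/, /n/, or /ŋ/) is licensed in coda position; onsets are limited to one consonant).

4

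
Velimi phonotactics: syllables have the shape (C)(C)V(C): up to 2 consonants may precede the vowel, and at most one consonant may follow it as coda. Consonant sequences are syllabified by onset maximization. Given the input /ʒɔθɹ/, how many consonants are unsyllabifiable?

1

The consonants /ɹ/ cannot be parsed into a legal (C)(C)V(C) syllable (at most one coda consonant is licensed; onsets may contain at most 2 consonants).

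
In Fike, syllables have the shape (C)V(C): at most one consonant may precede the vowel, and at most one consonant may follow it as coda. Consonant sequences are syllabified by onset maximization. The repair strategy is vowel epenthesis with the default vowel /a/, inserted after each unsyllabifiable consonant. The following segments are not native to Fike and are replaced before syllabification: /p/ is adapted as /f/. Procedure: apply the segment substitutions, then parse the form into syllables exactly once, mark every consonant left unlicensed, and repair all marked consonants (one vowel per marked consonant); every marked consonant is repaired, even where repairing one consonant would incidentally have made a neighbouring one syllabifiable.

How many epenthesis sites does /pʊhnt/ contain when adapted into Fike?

After substitution the input is /fʊhnt/.
The unsyllabifiable consonants are /n/, /t/; each receives one epenthetic vowel.

2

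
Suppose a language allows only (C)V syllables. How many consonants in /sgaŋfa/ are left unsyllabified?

Syllabifying with onset maximization leaves /s/, /ŋ/ stranded (no codas are permitted; onsets are limited to one consonant).

2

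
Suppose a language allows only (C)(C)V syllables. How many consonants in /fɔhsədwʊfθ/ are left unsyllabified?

The consonants /f/, /θ/ cannot be parsed into a legal (C)(C)V syllable (no codas are permitted; onsets may contain at most 2 consonants).

2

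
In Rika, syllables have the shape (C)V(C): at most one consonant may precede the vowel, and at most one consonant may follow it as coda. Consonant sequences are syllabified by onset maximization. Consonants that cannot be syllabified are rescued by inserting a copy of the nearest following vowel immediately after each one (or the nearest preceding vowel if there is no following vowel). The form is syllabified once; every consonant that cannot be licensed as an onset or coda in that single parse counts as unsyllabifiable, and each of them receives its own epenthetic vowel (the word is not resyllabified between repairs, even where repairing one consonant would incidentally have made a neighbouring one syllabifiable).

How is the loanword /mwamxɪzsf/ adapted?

The consonants /m/, /s/, /f/ cannot be parsed into a legal (C)V(C) syllable (at most one coda consonant is licensed; onsets are limited to one consonant).
Epenthesis after each stranded consonant: /m/ → /ma/, /s/ → /sɪ/, /f/ → /fɪ/.

mawamxɪzsɪfɪ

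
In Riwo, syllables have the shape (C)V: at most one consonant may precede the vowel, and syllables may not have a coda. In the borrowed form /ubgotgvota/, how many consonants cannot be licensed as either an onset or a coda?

Syllabifying with onset maximization leaves /b/, /t/, /g/ stranded (no codas are permitted; onsets are limited to one consonant).

3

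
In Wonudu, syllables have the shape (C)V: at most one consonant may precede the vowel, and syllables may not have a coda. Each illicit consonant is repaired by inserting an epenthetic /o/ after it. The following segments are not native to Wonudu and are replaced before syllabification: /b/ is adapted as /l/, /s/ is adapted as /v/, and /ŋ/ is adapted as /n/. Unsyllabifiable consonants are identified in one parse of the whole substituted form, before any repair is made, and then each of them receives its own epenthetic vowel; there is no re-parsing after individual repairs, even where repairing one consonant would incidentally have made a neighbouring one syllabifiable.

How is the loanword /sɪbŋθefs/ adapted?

Substitution: /s/ → /v/, /b/ → /l/, /ŋ/ → /n/, giving /vɪlnθefv/.
Under (C)V, the unsyllabifiable consonants are /l/, /n/, /f/, /v/ (no codas are permitted; onsets are limited to one consonant).
Each unlicensed consonant becomes the onset of a new syllable: /l/ → /lo/, /n/ → /no/, /f/ → /fo/, /v/ → /vo/.

vɪlonoθefovo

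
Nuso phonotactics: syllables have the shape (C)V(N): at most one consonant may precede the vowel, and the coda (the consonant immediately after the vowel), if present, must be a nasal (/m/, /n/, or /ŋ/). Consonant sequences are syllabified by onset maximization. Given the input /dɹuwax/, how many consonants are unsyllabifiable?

The consonants /d/, /x/ cannot be parsed into a legal (C)V(N) syllable (only a nasal (/m/, /n/, or /ŋ/) is licensed in coda position; onsets are limited to one consonant).

2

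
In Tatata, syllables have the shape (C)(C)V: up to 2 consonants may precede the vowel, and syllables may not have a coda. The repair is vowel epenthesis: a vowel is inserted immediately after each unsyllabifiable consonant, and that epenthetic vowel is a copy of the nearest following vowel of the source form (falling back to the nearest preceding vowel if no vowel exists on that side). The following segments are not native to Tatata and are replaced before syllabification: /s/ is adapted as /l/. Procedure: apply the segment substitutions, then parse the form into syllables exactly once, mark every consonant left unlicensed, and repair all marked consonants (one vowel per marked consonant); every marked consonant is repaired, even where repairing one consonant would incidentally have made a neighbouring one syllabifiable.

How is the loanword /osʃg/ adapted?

oloʃogo

Substitution: /s/ → /l/, giving /olʃg/.
Under (C)(C)V, the unsyllabifiable consonants are /l/, /ʃ/, /g/ (no codas are permitted; onsets may contain at most 2 consonants).
Each unlicensed consonant becomes the onset of a new syllable: /l/ → /lo/, /ʃ/ → /ʃo/, /g/ → /go/.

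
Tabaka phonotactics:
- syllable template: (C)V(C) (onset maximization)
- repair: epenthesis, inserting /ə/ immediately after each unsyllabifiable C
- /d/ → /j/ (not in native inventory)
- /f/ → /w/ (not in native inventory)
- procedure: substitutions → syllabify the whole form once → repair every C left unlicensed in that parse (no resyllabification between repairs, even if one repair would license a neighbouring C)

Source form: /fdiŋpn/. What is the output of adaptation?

Substitution: /f/ → /w/, /d/ → /j/, giving /wjiŋpn/.
Syllabifying with onset maximization leaves /w/, /p/, /n/ stranded (at most one coda consonant is licensed; onsets are limited to one consonant).
Each unlicensed consonant becomes the onset of a new syllable: /w/ → /wə/, /p/ → /pə/, /n/ → /nə/.

wəjiŋpənə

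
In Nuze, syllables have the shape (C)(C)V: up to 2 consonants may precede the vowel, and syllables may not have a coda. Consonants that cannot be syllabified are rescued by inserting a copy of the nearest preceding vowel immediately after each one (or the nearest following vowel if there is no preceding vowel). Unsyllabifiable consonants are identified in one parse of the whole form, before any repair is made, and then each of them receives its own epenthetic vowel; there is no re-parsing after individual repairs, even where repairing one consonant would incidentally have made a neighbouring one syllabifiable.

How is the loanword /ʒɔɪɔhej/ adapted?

The consonants /j/ cannot be parsed into a legal (C)(C)V syllable (no codas are permitted; onsets may contain at most 2 consonants).
Inserting the epenthetic vowel yields /j/ → /je/.

ʒɔɪɔheje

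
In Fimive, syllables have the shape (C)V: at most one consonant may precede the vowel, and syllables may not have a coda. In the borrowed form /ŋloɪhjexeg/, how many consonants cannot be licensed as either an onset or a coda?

3

The consonants /ŋ/, /h/, /g/ cannot be parsed into a legal (C)V syllable (no codas are permitted; onsets are limited to one consonant).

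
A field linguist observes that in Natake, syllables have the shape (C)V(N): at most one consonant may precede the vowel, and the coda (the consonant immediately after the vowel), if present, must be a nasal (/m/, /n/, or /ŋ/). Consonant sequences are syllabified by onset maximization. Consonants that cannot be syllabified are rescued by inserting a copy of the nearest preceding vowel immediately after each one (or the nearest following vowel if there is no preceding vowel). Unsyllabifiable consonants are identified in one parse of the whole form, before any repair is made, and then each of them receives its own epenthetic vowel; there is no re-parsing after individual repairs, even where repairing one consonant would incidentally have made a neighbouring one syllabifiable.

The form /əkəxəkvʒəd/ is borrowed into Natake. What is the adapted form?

Syllabifying with onset maximization leaves /k/, /v/, /d/ stranded (only a nasal (/m/, /n/, or /ŋ/) is licensed in coda position; onsets are limited to one consonant).
Each unlicensed consonant becomes the onset of a new syllable: /k/ → /kə/, /v/ → /və/, /d/ → /də/.

əkəxəkəvəʒədə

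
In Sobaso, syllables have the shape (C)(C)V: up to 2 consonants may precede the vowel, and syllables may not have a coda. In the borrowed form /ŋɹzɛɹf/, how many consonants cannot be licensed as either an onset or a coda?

The consonants /ŋ/, /ɹ/, /f/ cannot be parsed into a legal (C)(C)V syllable (no codas are permitted; onsets may contain at most 2 consonants).

3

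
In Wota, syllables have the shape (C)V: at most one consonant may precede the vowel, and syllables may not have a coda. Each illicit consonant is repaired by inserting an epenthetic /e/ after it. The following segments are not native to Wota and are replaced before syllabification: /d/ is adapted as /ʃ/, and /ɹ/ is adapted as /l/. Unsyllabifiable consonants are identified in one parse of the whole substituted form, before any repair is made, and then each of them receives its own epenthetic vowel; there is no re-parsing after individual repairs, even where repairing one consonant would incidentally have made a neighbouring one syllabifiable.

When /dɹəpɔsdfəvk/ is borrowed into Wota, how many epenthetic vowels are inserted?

5

After substitution the input is /ʃləpɔsʃfəvk/.
The unsyllabifiable consonants are /ʃ/, /s/, /ʃ/, /v/, /k/; each receives one epenthetic vowel.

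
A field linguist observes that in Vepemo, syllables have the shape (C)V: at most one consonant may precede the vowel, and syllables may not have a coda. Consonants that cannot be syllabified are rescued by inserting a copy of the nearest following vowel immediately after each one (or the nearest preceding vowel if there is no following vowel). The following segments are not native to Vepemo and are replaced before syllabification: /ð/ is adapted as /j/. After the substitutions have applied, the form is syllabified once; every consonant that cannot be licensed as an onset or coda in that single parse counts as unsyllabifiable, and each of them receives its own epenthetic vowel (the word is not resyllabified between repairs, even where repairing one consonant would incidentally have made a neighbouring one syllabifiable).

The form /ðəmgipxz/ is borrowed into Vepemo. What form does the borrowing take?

Substitution: /ð/ → /j/, giving /jəmgipxz/.
Under (C)V, the unsyllabifiable consonants are /m/, /p/, /x/, /z/ (no codas are permitted; onsets are limited to one consonant).
Inserting the epenthetic vowel yields /m/ → /mi/, /p/ → /pi/, /x/ → /xi/, /z/ → /zi/.

jəmigipixizi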